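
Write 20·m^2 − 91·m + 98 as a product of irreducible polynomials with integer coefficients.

Need a pair with product 20·98 = 1960 and sum −91: that's −35 and −56.
Split the middle term: 20·m^2 − 35·m − 56·m + 98 = 5·m·(4·m − 7) − 14·(4·m − 7).

(4·m − 7)·(5·m − 14)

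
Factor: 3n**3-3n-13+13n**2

(3n+13)(n+1)(n-1)

Group as (3n**3-3n) + (13n**2-13) = 3n(n**2-1) + 13(n**2-1).
Both groups share the factor (n**2-1).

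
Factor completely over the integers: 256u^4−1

Write as (16u^2)² − (1)², then factor 16u^2−1 once more.

(4u+1)(4u−1)(16u^2+1)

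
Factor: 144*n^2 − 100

Pull out the common factor 4; 36*n^2 − 25 is a difference of squares.

4*(6*n + 5)*(6*n − 5)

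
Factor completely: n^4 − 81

Substitute u = n^2 to get a quadratic in u, then factor.
n^2 − 9 is a difference of squares.
n^2 + 9 is irreducible over ℤ (sum of squares).

(n + 3)(n − 3)(n^2 + 9)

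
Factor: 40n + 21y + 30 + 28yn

(4n + 3)(7y + 10)

Group as (28yn + 21y) + (40n + 30) = 7y(4n + 3) + 10(4n + 3).
Both groups share the factor (4n + 3).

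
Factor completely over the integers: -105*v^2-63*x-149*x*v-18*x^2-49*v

-(2*x+15*v+7)*(9*x+7*v)

Group: -9*x*(2*x+15*v+7) - 7*v*(2*x+15*v+7); both groups contain (2*x+15*v+7).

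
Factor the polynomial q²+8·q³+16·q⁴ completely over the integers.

Every term has a factor of q²; factoring it out leaves 16·q²+8·q+1.
Recognize a perfect-square trinomial with the parts 1 and 4·q.

q²·(4·q+1)²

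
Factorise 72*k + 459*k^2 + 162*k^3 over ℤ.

Pull out the common factor 9*k, then factor the remaining trinomial.

9*k*(3*k + 8)*(6*k + 1)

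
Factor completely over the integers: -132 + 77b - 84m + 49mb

(7b - 12)(7m + 11)

Group as (49mb - 84m) + (77b - 132) = 7m(7b - 12) + 11(7b - 12).
Both groups share the factor (7b - 12).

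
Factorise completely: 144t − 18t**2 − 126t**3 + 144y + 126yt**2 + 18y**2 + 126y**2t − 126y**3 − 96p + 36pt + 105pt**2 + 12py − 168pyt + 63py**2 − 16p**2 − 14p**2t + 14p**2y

Group: 7y(2p**2 + 9py − 15pt + 12p − 18y**2 − 18y + 18t**2 − 18t) + (−7t − 8)(2p**2 + 9py − 15pt + 12p − 18y**2 − 18y + 18t**2 − 18t); both groups contain (2p**2 + 9py − 15pt + 12p − 18y**2 − 18y + 18t**2 − 18t), so (7y − 7t − 8) is a factor with cofactor 2p**2 + 9py − 15pt + 12p − 18y**2 − 18y + 18t**2 − 18t.
The cofactor groups again: 2p**2 + 9py − 15pt + 12p − 18y**2 − 18y + 18t**2 − 18t = p(2p − 3y − 3t) + (6y − 6t + 6)(2p − 3y − 3t); both groups contain (2p − 3y − 3t), giving (p + 6y − 6t + 6)(2p − 3y − 3t).

(7y − 7t − 8)(2p − 3y − 3t)(p + 6y − 6t + 6)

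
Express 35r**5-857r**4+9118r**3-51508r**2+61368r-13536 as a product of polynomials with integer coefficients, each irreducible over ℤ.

(5r-6)(7r-2)(r-12)(r**2-11r+94)

By the rational root theorem, r = 6/5 is a root, so (5r-6) divides it; the quotient is 7r**4-163r**3+1628r**2-8348r+2256.
Continuing, r = 2/7 is a root, so (7r-2) divides it; the quotient is r**3-23r**2+226r-1128.
Next, r = 12 is a root, so (r-12) divides it; the quotient is r**2-11r+94.
The quadratic r**2-11r+94 has discriminant -255 < 0 and is irreducible over ℤ.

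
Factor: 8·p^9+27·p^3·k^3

p^3·(2·p^2+3·k)·(4·p^4-6·p^2·k+9·k^2)

Factor out p^3 first: what remains is 8·p^6+27·k^3.
Recognize a sum of cubes with the parts 2·p^2 and 3·k.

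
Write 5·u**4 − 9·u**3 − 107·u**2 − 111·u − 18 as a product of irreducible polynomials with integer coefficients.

By the rational root theorem, u = −1 is a root, so (u + 1) is a factor; dividing leaves 5·u**3 − 14·u**2 − 93·u − 18.
Next, u = 6 is a root, so (u − 6) divides it; the quotient is 5·u**2 + 16·u + 3.
The remaining quadratic factors as (5·u + 1)(u + 3).

(5·u + 1)·(u + 1)·(u + 3)·(u − 6)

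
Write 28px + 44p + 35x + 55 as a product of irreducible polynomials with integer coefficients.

Group as (28px + 44p) + (35x + 55) = 4p(7x + 11) + 5(7x + 11).
Both groups share the factor (7x + 11).

(4p + 5)(7x + 11)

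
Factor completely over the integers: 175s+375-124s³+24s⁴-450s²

(2s+5)(2s-15)(6s+5)(s-1)

Among the possible rational roots, s = 1 is a root, so (s-1) divides it; the quotient is 24s³-100s²-550s-375.
Continuing, s = -5/6 is a root, so (6s+5) divides it; the quotient is 4s²-20s-75.
The remaining quadratic factors as (2s+5)(2s-15).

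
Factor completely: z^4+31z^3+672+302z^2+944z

(z+1)(z+12)(z+14)(z+4)

Testing divisors of the constant over divisors of the leading coefficient, z = -12 is a root, giving the factor (z+12) and quotient z^3+19z^2+74z+56.
Next, z = -1 is a root, giving the factor (z+1) and quotient z^2+18z+56.
The remaining quadratic factors as (z+4)(z+14).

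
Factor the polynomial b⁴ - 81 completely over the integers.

Write as (b²)² − (9)², then factor b² - 9 once more.

(b + 3)*(b - 3)*(b² + 9)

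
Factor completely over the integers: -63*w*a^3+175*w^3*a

Every term has a factor of 7*w*a. Then 25*w^2-9*a^2 = (5*w)² − (3*a)².

7*a*w*(5*w-3*a)*(5*w+3*a)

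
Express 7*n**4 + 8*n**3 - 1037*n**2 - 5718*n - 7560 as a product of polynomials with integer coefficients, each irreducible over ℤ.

By the rational root theorem, n = -15/7 is a root, so (7*n + 15) is a factor; dividing leaves n**3 - n**2 - 146*n - 504.
Then n = -4 is a root, so (n + 4) is a factor; dividing leaves n**2 - 5*n - 126.
The remaining quadratic factors as (n - 14)(n + 9).

(7*n + 15)*(n + 4)*(n + 9)*(n - 14)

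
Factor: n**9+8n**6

Every term has a factor of n**6; factoring it out leaves n**3+8.
Recognize a sum of cubes with the parts 2 and n.

n**6(n+2)(n**2−2n+4)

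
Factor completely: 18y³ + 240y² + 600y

6y(3y + 10)(y + 10)

Pull out the common factor 6y, then factor the remaining trinomial.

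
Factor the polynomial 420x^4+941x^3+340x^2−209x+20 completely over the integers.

(3x+4)(4x+5)(5x−1)(7x−1)

Trying the rational-root candidates, x = −4/3 is a root, so (3x+4) is a factor; dividing leaves 140x^3+127x^2−56x+5.
Continuing, x = −5/4 is a root, so (4x+5) divides it; the quotient is 35x^2−12x+1.
The remaining quadratic factors as (5x−1)(7x−1).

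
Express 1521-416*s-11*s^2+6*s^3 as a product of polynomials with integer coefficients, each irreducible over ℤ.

Among the possible rational roots, s = 13/3 is a root, so (3*s-13) divides it; the quotient is 2*s^2+5*s-117.
The remaining quadratic factors as (s+9)(2*s-13).

(2*s-13)*(3*s-13)*(s+9)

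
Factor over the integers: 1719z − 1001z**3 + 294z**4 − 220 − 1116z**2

(6z − 5)(7z + 11)(7z − 1)(z − 4)

Among the possible rational roots, z = 1/7 is a root, so (7z − 1) divides it; the quotient is 42z**3 − 137z**2 − 179z + 220.
Then z = −11/7 is a root, so (7z + 11) is a factor; dividing leaves 6z**2 − 29z + 20.
The remaining quadratic factors as (6z − 5)(z − 4).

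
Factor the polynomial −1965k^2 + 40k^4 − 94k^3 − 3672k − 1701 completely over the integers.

Trying the rational-root candidates, k = −7/5 is a root, so (5k + 7) is a factor; dividing leaves 8k^3 − 30k^2 − 351k − 243.
Continuing, k = −9/2 is a root, so (2k + 9) is a factor; dividing leaves 4k^2 − 33k − 27.
The remaining quadratic factors as (4k + 3)(k − 9).

(2k + 9)(4k + 3)(5k + 7)(k − 9)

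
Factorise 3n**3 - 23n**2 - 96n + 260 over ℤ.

Trying the rational-root candidates, n = -13/3 is a root, so (3n + 13) divides it; the quotient is n**2 - 12n + 20.
The remaining quadratic factors as (n - 10)(n - 2).

(3n + 13)(n - 10)(n - 2)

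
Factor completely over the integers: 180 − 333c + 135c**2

9(3c − 5)(5c − 4)

Pull out the common factor 9, then factor the remaining trinomial.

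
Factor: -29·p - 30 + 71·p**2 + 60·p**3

(3·p - 2)·(4·p + 5)·(5·p + 3)

Trying the rational-root candidates, p = 2/3 is a root, giving the factor (3·p - 2) and quotient 20·p**2 + 37·p + 15.
The remaining quadratic factors as (5·p + 3)(4·p + 5).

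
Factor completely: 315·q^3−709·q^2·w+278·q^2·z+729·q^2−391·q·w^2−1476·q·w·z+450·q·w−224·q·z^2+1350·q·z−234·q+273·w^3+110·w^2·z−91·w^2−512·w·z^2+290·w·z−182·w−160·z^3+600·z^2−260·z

(5·q−13·w−4·z+13)·(7·q−3·w+4·z−2)·(9·q+7·w+10·z)

Group: 7·q·(45·q^2−82·q·w+14·q·z+117·q−91·w^2−158·w·z+91·w−40·z^2+130·z) + (−3·w+4·z−2)·(45·q^2−82·q·w+14·q·z+117·q−91·w^2−158·w·z+91·w−40·z^2+130·z); both groups contain (45·q^2−82·q·w+14·q·z+117·q−91·w^2−158·w·z+91·w−40·z^2+130·z), so (7·q−3·w+4·z−2) is a factor with cofactor 45·q^2−82·q·w+14·q·z+117·q−91·w^2−158·w·z+91·w−40·z^2+130·z.
The cofactor groups again: 45·q^2−82·q·w+14·q·z+117·q−91·w^2−158·w·z+91·w−40·z^2+130·z = 5·q·(9·q+7·w+10·z) + (−13·w−4·z+13)·(9·q+7·w+10·z); both groups contain (9·q+7·w+10·z), giving (5·q−13·w−4·z+13)·(9·q+7·w+10·z).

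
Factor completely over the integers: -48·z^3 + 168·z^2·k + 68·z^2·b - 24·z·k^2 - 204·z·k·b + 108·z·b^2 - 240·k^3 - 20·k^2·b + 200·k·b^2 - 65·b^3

Group: 2·z·(-24·z^2 + 108·z·k + 22·z·b - 120·k^2 - 70·k·b + 65·b^2) + (2·k - b)·(-24·z^2 + 108·z·k + 22·z·b - 120·k^2 - 70·k·b + 65·b^2); both groups contain (-24·z^2 + 108·z·k + 22·z·b - 120·k^2 - 70·k·b + 65·b^2), so (2·z + 2·k - b) is a factor with cofactor -24·z^2 + 108·z·k + 22·z·b - 120·k^2 - 70·k·b + 65·b^2.
The cofactor groups again: -24·z^2 + 108·z·k + 22·z·b - 120·k^2 - 70·k·b + 65·b^2 = -6·z·(4·z - 10·k + 5·b) + (12·k + 13·b)·(4·z - 10·k + 5·b); both groups contain (4·z - 10·k + 5·b), giving -(6·z - 12·k - 13·b)·(4·z - 10·k + 5·b).

-(6·z - 12·k - 13·b)·(2·z + 2·k - b)·(4·z - 10·k + 5·b)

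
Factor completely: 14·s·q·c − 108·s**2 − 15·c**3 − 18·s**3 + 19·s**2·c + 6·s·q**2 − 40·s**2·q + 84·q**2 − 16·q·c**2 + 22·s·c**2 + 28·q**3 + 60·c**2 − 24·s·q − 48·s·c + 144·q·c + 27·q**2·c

−(2·s + 4·q − 3·c + 12)·(9·s − 7·q − 5·c)·(s + q + c)

Group: 9·s·(−2·s**2 − 6·s·q + s·c − 12·s − 4·q**2 − q·c − 12·q + 3·c**2 − 12·c) + (−7·q − 5·c)·(−2·s**2 − 6·s·q + s·c − 12·s − 4·q**2 − q·c − 12·q + 3·c**2 − 12·c); both groups contain (−2·s**2 − 6·s·q + s·c − 12·s − 4·q**2 − q·c − 12·q + 3·c**2 − 12·c), so (9·s − 7·q − 5·c) is a factor with cofactor −2·s**2 − 6·s·q + s·c − 12·s − 4·q**2 − q·c − 12·q + 3·c**2 − 12·c.
The cofactor groups again: −2·s**2 − 6·s·q + s·c − 12·s − 4·q**2 − q·c − 12·q + 3·c**2 − 12·c = −2·s·(s + q + c) + (−4·q + 3·c − 12)·(s + q + c); both groups contain (s + q + c), giving −(2·s + 4·q − 3·c + 12)·(s + q + c).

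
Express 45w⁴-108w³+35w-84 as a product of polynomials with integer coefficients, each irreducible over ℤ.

Group as (45w⁴+35w) + (-108w³-84) = 5w(9w³+7) - 12(9w³+7).
Both groups share the factor (9w³+7).

(5w-12)(9w³+7)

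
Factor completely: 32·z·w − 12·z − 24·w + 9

Group as (32·z·w − 12·z) + (−24·w + 9) = 4·z·(8·w − 3) − 3·(8·w − 3).
Both groups share the factor (8·w − 3).

(4·z − 3)·(8·w − 3)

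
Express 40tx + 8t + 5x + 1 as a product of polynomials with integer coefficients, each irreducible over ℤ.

Group as (40tx + 8t) + (5x + 1) = 8t(5x + 1) + (5x + 1).
Both groups share the factor (5x + 1).

(5x + 1)(8t + 1)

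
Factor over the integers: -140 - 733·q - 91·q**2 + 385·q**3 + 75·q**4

Among the possible rational roots, q = 7/5 is a root, so (5·q - 7) divides it; the quotient is 15·q**3 + 98·q**2 + 119·q + 20.
Continuing, q = -5 is a root, so (q + 5) is a factor; dividing leaves 15·q**2 + 23·q + 4.
The remaining quadratic factors as (5·q + 1)(3·q + 4).

(3·q + 4)·(5·q + 1)·(5·q - 7)·(q + 5)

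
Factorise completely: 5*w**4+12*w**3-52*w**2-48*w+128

(5*w-8)*(w+2)*(w+4)*(w-2)

By the rational root theorem, w = 8/5 is a root, so (5*w-8) divides it; the quotient is w**3+4*w**2-4*w-16.
Next, w = -4 is a root, so (w+4) is a factor; dividing leaves w**2-4.
The remaining quadratic factors as (w-2)(w+2).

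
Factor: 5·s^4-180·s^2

Every term has a factor of 5·s^2. Then s^2-36 = (s)² − (6)².

5·s^2·(s+6)·(s-6)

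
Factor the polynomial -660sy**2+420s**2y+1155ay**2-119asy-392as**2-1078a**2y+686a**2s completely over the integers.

Group: 7s(98a**2-56as-105ay+60sy) - 11y(98a**2-56as-105ay+60sy); both groups contain (98a**2-56as-105ay+60sy), so (7s-11y) is a factor with cofactor 98a**2-56as-105ay+60sy.
The cofactor groups again: 98a**2-56as-105ay+60sy = 14a(7a-4s) - 15y(7a-4s); both groups contain (7a-4s), giving (14a-15y)(7a-4s).

(14a-15y)(7a-4s)(7s-11y)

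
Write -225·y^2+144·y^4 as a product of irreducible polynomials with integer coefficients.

9·y^2·(4·y+5)·(4·y-5)

Factor out 9·y^2, leaving 16·y^2-25, which is a difference of two squares.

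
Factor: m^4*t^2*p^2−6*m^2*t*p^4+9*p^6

p^2*(m^2*t−3*p^2)^2

Factor out p^2 first: what remains is m^4*t^2−6*m^2*t*p^2+9*p^4.
Recognize a perfect-square trinomial with the parts m^2*t and 3*p^2.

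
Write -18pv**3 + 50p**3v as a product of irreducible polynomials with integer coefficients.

Every term has a factor of 2pv. Then 25p**2 - 9v**2 = (5p)² − (3v)².

2pv(5p + 3v)(5p - 3v)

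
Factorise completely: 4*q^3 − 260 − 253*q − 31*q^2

Among the possible rational roots, q = −5/4 is a root, so (4*q + 5) is a factor; dividing leaves q^2 − 9*q − 52.
The remaining quadratic factors as (q + 4)(q − 13).

(4*q + 5)*(q + 4)*(q − 13)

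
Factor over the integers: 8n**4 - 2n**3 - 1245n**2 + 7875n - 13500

(2n - 15)(4n - 15)(n + 15)(n - 4)

By the rational root theorem, n = 15/4 is a root, so (4n - 15) divides it; the quotient is 2n**3 + 7n**2 - 285n + 900.
Next, n = 15/2 is a root, so (2n - 15) divides it; the quotient is n**2 + 11n - 60.
The remaining quadratic factors as (n + 15)(n - 4).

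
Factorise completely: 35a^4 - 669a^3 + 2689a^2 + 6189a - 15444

(5a + 13)(7a - 12)(a - 11)(a - 9)

Testing divisors of the constant over divisors of the leading coefficient, a = -13/5 is a root, giving the factor (5a + 13) and quotient 7a^3 - 152a^2 + 933a - 1188.
Next, a = 11 is a root, giving the factor (a - 11) and quotient 7a^2 - 75a + 108.
The remaining quadratic factors as (a - 9)(7a - 12).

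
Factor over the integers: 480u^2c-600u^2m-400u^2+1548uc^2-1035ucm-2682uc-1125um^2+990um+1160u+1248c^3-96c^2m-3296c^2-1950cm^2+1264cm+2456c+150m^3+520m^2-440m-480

(12c-15m-10)(8u+13c-m-4)(5u+8c+10m-12)

Group: 8u(60uc-75um-50u+96c^2-224c-150m^2+80m+120) + (13c-m-4)(60uc-75um-50u+96c^2-224c-150m^2+80m+120); both groups contain (60uc-75um-50u+96c^2-224c-150m^2+80m+120), so (8u+13c-m-4) is a factor with cofactor 60uc-75um-50u+96c^2-224c-150m^2+80m+120.
The cofactor groups again: 60uc-75um-50u+96c^2-224c-150m^2+80m+120 = 5u(12c-15m-10) + (8c+10m-12)(12c-15m-10); both groups contain (12c-15m-10), giving (5u+8c+10m-12)(12c-15m-10).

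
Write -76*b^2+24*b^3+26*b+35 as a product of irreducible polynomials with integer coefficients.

(2*b+1)*(2*b-5)*(6*b-7)

Trying the rational-root candidates, b = 5/2 is a root, so (2*b-5) divides it; the quotient is 12*b^2-8*b-7.
The remaining quadratic factors as (6*b-7)(2*b+1).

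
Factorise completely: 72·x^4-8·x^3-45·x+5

(9·x-1)·(8·x^3-5)

Group as (72·x^4-45·x) + (-8·x^3+5) = 9·x·(8·x^3-5) - (8·x^3-5).
Both groups share the factor (8·x^3-5).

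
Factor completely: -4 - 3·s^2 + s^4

(s + 2)·(s - 2)·(s^2 + 1)

Substitute u = s^2 to get a quadratic in u, then factor.
s^2 + 1 is irreducible over ℤ (sum of squares).
s^2 - 4 is a difference of squares.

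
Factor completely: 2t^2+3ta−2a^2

Group: t(2t−a) + 2a(2t−a); both groups contain (2t−a).

(2t−a)(t+2a)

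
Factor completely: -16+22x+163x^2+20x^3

(4x-1)(5x+2)(x+8)

By the rational root theorem, x = -8 is a root, giving the factor (x+8) and quotient 20x^2+3x-2.
The remaining quadratic factors as (5x+2)(4x-1).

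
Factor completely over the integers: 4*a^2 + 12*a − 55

(2*a + 11)*(2*a − 5)

Need a pair with product 4·(−55) = −220 and sum 12: that's −10 and 22.
Split the middle term: 4*a^2 − 10*a + 22*a − 55 = 2*a*(2*a − 5) + 11*(2*a − 5).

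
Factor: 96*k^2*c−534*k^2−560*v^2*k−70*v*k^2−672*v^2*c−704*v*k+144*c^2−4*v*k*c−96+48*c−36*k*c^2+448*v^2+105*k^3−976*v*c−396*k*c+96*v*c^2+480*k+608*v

−(14*v+7*k−2*c−2)*(8*v−3*k+12)*(5*k+6*c−4)

Group: 5*k*(−112*v^2−14*v*k+16*v*c−152*v+21*k^2−6*k*c−90*k+24*c+24) + (6*c−4)*(−112*v^2−14*v*k+16*v*c−152*v+21*k^2−6*k*c−90*k+24*c+24); both groups contain (−112*v^2−14*v*k+16*v*c−152*v+21*k^2−6*k*c−90*k+24*c+24), so (5*k+6*c−4) is a factor with cofactor −112*v^2−14*v*k+16*v*c−152*v+21*k^2−6*k*c−90*k+24*c+24.
The cofactor groups again: −112*v^2−14*v*k+16*v*c−152*v+21*k^2−6*k*c−90*k+24*c+24 = −8*v*(14*v+7*k−2*c−2) + (3*k−12)*(14*v+7*k−2*c−2); both groups contain (14*v+7*k−2*c−2), giving −(8*v−3*k+12)*(14*v+7*k−2*c−2).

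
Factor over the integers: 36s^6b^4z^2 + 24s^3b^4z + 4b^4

Every term has a factor of 4b^4; factoring it out leaves 9s^6z^2 + 6s^3z + 1.
Recognize a perfect-square trinomial with the parts 3s^3z and 1.

4b^4(3s^3z + 1)^2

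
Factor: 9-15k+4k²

Need a pair with product 4·9 = 36 and sum -15: that's -3 and -12.
Split the middle term: 4k²-3k - 12k+9 = k(4k-3) - 3(4k-3).

(4k-3)(k-3)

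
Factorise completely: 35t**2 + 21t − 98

7(5t − 7)(t + 2)

Pull out the common factor 7, then factor the remaining trinomial.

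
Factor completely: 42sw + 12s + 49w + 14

(6s + 7)(7w + 2)

Group as (42sw + 12s) + (49w + 14) = 6s(7w + 2) + 7(7w + 2).
Both groups share the factor (7w + 2).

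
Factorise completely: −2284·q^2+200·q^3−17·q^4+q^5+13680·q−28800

Testing divisors of the constant over divisors of the leading coefficient, q = 6 is a root, so (q−6) is a factor; dividing leaves q^4−11·q^3+134·q^2−1480·q+4800.
Then q = 5 is a root, so (q−5) is a factor; dividing leaves q^3−6·q^2+104·q−960.
Next, q = 8 is a root, so (q−8) is a factor; dividing leaves q^2+2·q+120.
The quadratic q^2+2·q+120 has discriminant −476 < 0 and is irreducible over ℤ.

(q−5)·(q−6)·(q−8)·(q^2+2·q+120)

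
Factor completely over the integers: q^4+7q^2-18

Substitute u = q^2 to get a quadratic in u, then factor.
q^2-2 is irreducible over ℤ (2 is not a perfect square).
q^2+9 is irreducible over ℤ (sum of squares).

(q^2+9)(q^2-2)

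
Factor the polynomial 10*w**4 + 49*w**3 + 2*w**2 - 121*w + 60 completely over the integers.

(2*w + 5)*(5*w - 3)*(w + 4)*(w - 1)

Trying the rational-root candidates, w = -4 is a root, so (w + 4) divides it; the quotient is 10*w**3 + 9*w**2 - 34*w + 15.
Continuing, w = -5/2 is a root, so (2*w + 5) divides it; the quotient is 5*w**2 - 8*w + 3.
The remaining quadratic factors as (w - 1)(5*w - 3).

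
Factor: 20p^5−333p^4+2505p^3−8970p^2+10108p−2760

(4p−5)(5p−2)(p−6)(p^2−9p+46)

Testing divisors of the constant over divisors of the leading coefficient, p = 5/4 is a root, so (4p−5) divides it; the quotient is 5p^4−77p^3+530p^2−1580p+552.
Next, p = 2/5 is a root, so (5p−2) divides it; the quotient is p^3−15p^2+100p−276.
Next, p = 6 is a root, giving the factor (p−6) and quotient p^2−9p+46.
The quadratic p^2−9p+46 has discriminant −103 < 0 and is irreducible over ℤ.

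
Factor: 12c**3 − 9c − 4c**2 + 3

(3c − 1)(4c**2 − 3)

Group as (12c**3 − 9c) + (−4c**2 + 3) = 3c(4c**2 − 3) − (4c**2 − 3).
Both groups share the factor (4c**2 − 3).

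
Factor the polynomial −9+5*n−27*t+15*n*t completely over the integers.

(3*t+1)*(5*n−9)

Group as (15*n*t+5*n) + (−27*t−9) = 5*n*(3*t+1) − 9*(3*t+1).
Both groups share the factor (3*t+1).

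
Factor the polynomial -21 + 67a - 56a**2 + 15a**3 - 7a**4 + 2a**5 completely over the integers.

By the rational root theorem, a = 3 is a root, so (a - 3) divides it; the quotient is 2a**4 - a**3 + 12a**2 - 20a + 7.
Next, a = 1 is a root, so (a - 1) divides it; the quotient is 2a**3 + a**2 + 13a - 7.
Then a = 1/2 is a root, so (2a - 1) is a factor; dividing leaves a**2 + a + 7.
The quadratic a**2 + a + 7 has discriminant -27 < 0 and is irreducible over ℤ.

(2a - 1)(a - 1)(a - 3)(a**2 + a + 7)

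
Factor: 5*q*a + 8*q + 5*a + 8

(5*a + 8)*(q + 1)

Group as (5*q*a + 8*q) + (5*a + 8) = q*(5*a + 8) + (5*a + 8).
Both groups share the factor (5*a + 8).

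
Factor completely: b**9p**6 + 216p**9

Pull out the common factor p**6, leaving b**9 + 216p**3.
Recognize a sum of cubes with the parts 6p and b**3.

p**6(b**3 + 6p)(b**6 − 6b**3p + 36p**2)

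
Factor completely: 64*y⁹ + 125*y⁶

Every term has a factor of y⁶; factoring it out leaves 64*y³ + 125.
Recognize a sum of cubes with the parts 4*y and 5.

y⁶*(4*y + 5)*(16*y² − 20*y + 25)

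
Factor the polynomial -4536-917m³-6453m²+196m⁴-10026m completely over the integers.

(4m+7)(7m+12)(7m+6)(m-9)

Testing divisors of the constant over divisors of the leading coefficient, m = -12/7 is a root, so (7m+12) divides it; the quotient is 28m³-179m²-615m-378.
Next, m = -7/4 is a root, so (4m+7) is a factor; dividing leaves 7m²-57m-54.
The remaining quadratic factors as (m-9)(7m+6).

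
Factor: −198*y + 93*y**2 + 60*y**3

3*y*(4*y + 11)*(5*y − 6)

Pull out the common factor 3*y, then factor the remaining trinomial.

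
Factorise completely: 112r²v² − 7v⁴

7v²(4r + v)(4r − v)

Every term has a factor of 7v². Then 16r² − v² = (4r)² − (v)².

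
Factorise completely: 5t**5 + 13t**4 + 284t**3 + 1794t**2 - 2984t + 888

(5t - 2)(t + 6)(t - 1)(t**2 - 2t + 74)

Among the possible rational roots, t = 1 is a root, giving the factor (t - 1) and quotient 5t**4 + 18t**3 + 302t**2 + 2096t - 888.
Continuing, t = 2/5 is a root, giving the factor (5t - 2) and quotient t**3 + 4t**2 + 62t + 444.
Continuing, t = -6 is a root, giving the factor (t + 6) and quotient t**2 - 2t + 74.
The quadratic t**2 - 2t + 74 has discriminant -292 < 0 and is irreducible over ℤ.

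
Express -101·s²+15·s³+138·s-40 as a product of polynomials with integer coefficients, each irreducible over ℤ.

By the rational root theorem, s = 4/3 is a root, so (3·s-4) divides it; the quotient is 5·s²-27·s+10.
The remaining quadratic factors as (s-5)(5·s-2).

(3·s-4)·(5·s-2)·(s-5)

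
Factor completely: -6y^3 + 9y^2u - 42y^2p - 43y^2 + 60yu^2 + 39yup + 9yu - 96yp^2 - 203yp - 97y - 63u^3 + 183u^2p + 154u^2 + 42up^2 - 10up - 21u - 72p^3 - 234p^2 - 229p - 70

-(y - u + 3p + 2)(2y - 7u + 4p + 7)(3y + 9u + 6p + 5)

Group: 3y(-2y^2 + 9yu - 10yp - 11y - 7u^2 + 25up + 21u - 12p^2 - 29p - 14) + (9u + 6p + 5)(-2y^2 + 9yu - 10yp - 11y - 7u^2 + 25up + 21u - 12p^2 - 29p - 14); both groups contain (-2y^2 + 9yu - 10yp - 11y - 7u^2 + 25up + 21u - 12p^2 - 29p - 14), so (3y + 9u + 6p + 5) is a factor with cofactor -2y^2 + 9yu - 10yp - 11y - 7u^2 + 25up + 21u - 12p^2 - 29p - 14.
The cofactor groups again: -2y^2 + 9yu - 10yp - 11y - 7u^2 + 25up + 21u - 12p^2 - 29p - 14 = -2y(y - u + 3p + 2) + (7u - 4p - 7)(y - u + 3p + 2); both groups contain (y - u + 3p + 2), giving -(2y - 7u + 4p + 7)(y - u + 3p + 2).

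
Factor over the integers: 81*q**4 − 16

(3*q + 2)*(3*q − 2)*(9*q**2 + 4)

(3*q)⁴ − (2)⁴ = ((3*q)² − (2)²)((3*q)² + (2)²); the first factor splits again, the second (9*q**2 + 4) is irreducible.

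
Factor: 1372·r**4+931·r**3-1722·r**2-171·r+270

Among the possible rational roots, r = -10/7 is a root, giving the factor (7·r+10) and quotient 196·r**3-147·r**2-36·r+27.
Next, r = 3/7 is a root, giving the factor (7·r-3) and quotient 28·r**2-9·r-9.
The remaining quadratic factors as (4·r-3)(7·r+3).

(4·r-3)·(7·r+10)·(7·r+3)·(7·r-3)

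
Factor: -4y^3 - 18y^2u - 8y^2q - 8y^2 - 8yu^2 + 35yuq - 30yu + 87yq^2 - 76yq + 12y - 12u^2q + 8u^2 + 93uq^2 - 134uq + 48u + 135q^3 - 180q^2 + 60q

Group: 2y(-2y^2 - 8yu - 13yq + 2y - 12uq + 8u - 15q^2 + 10q) + (u - 9q + 6)(-2y^2 - 8yu - 13yq + 2y - 12uq + 8u - 15q^2 + 10q); both groups contain (-2y^2 - 8yu - 13yq + 2y - 12uq + 8u - 15q^2 + 10q), so (2y + u - 9q + 6) is a factor with cofactor -2y^2 - 8yu - 13yq + 2y - 12uq + 8u - 15q^2 + 10q.
The cofactor groups again: -2y^2 - 8yu - 13yq + 2y - 12uq + 8u - 15q^2 + 10q = -2y(y + 4u + 5q) + (-3q + 2)(y + 4u + 5q); both groups contain (y + 4u + 5q), giving -(2y + 3q - 2)(y + 4u + 5q).

-(2y + u - 9q + 6)(2y + 3q - 2)(y + 4u + 5q)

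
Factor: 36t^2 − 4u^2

Factor out 4, leaving 9t^2 − u^2, which is a difference of two squares.

4(3t + u)(3t − u)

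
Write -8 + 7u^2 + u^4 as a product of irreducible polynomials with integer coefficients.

Substitute w = u^2 to get a quadratic in w, then factor.
u^2 - 1 is a difference of squares.
u^2 + 8 is irreducible over ℤ (always positive, so no real roots).

(u + 1)(u - 1)(u^2 + 8)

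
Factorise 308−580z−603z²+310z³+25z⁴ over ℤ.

By the rational root theorem, z = 2/5 is a root, giving the factor (5z−2) and quotient 5z³+64z²−95z−154.
Continuing, z = −1 is a root, giving the factor (z+1) and quotient 5z²+59z−154.
The remaining quadratic factors as (5z−11)(z+14).

(5z−11)(5z−2)(z+1)(z+14)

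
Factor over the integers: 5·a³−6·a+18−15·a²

(a−3)·(5·a²−6)

Group as (5·a³−6·a) + (−15·a²+18) = a·(5·a²−6) − 3·(5·a²−6).
Both groups share the factor (5·a²−6).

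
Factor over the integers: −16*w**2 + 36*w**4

Pull out the common factor 4*w**2, leaving 9*w**2 − 4.
Recognize a difference of squares with the parts 3*w and 2.

4*w**2*(3*w + 2)*(3*w − 2)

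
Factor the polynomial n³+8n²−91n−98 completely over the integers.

Among the possible rational roots, n = 7 is a root, giving the factor (n−7) and quotient n²+15n+14.
The remaining quadratic factors as (n+14)(n+1).

(n+1)(n+14)(n−7)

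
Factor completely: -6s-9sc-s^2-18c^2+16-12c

Group: -s(s+6c+8) + (-3c+2)(s+6c+8); both groups contain (s+6c+8).

-(s+3c-2)(s+6c+8)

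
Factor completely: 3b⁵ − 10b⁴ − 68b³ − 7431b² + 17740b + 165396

(3b + 11)(b − 14)(b − 6)(b² + 13b + 179)

Among the possible rational roots, b = 6 is a root, giving the factor (b − 6) and quotient 3b⁴ + 8b³ − 20b² − 7551b − 27566.
Next, b = −11/3 is a root, so (3b + 11) divides it; the quotient is b³ − b² − 3b − 2506.
Next, b = 14 is a root, so (b − 14) divides it; the quotient is b² + 13b + 179.
The quadratic b² + 13b + 179 has discriminant −547 < 0 and is irreducible over ℤ.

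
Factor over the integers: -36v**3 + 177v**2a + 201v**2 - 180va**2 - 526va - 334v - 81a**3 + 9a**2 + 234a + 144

Group: 3v(-12v**2 + 63va + 59v - 81a**2 - 153a - 72) + (a - 2)(-12v**2 + 63va + 59v - 81a**2 - 153a - 72); both groups contain (-12v**2 + 63va + 59v - 81a**2 - 153a - 72), so (3v + a - 2) is a factor with cofactor -12v**2 + 63va + 59v - 81a**2 - 153a - 72.
The cofactor groups again: -12v**2 + 63va + 59v - 81a**2 - 153a - 72 = -3v(4v - 9a - 9) + (9a + 8)(4v - 9a - 9); both groups contain (4v - 9a - 9), giving -(3v - 9a - 8)(4v - 9a - 9).

-(3v - 9a - 8)(4v - 9a - 9)(3v + a - 2)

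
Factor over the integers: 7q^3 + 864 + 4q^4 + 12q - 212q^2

(4q - 9)(q + 2)(q + 8)(q - 6)

By the rational root theorem, q = -8 is a root, so (q + 8) is a factor; dividing leaves 4q^3 - 25q^2 - 12q + 108.
Continuing, q = -2 is a root, so (q + 2) divides it; the quotient is 4q^2 - 33q + 54.
The remaining quadratic factors as (q - 6)(4q - 9).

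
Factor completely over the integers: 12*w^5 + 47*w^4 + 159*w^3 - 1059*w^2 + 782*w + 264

(3*w - 4)*(4*w + 1)*(w - 2)*(w^2 + 7*w + 33)

Testing divisors of the constant over divisors of the leading coefficient, w = 2 is a root, so (w - 2) is a factor; dividing leaves 12*w^4 + 71*w^3 + 301*w^2 - 457*w - 132.
Then w = -1/4 is a root, so (4*w + 1) is a factor; dividing leaves 3*w^3 + 17*w^2 + 71*w - 132.
Next, w = 4/3 is a root, giving the factor (3*w - 4) and quotient w^2 + 7*w + 33.
The quadratic w^2 + 7*w + 33 has discriminant -83 < 0 and is irreducible over ℤ.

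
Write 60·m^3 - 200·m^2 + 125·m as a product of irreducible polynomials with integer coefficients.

Pull out the common factor 5·m, then factor the remaining trinomial.

5·m·(2·m - 5)·(6·m - 5)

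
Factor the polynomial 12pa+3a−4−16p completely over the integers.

(3a−4)(4p+1)

Group as (12pa−16p) + (3a−4) = 4p(3a−4) + (3a−4).
Both groups share the factor (3a−4).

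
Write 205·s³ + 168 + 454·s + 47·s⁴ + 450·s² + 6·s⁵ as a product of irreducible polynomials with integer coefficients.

(2·s + 3)·(3·s + 4)·(s + 1)·(s² + 4·s + 14)

Trying the rational-root candidates, s = −1 is a root, giving the factor (s + 1) and quotient 6·s⁴ + 41·s³ + 164·s² + 286·s + 168.
Next, s = −4/3 is a root, so (3·s + 4) divides it; the quotient is 2·s³ + 11·s² + 40·s + 42.
Continuing, s = −3/2 is a root, so (2·s + 3) divides it; the quotient is s² + 4·s + 14.
The quadratic s² + 4·s + 14 has discriminant −40 < 0 and is irreducible over ℤ.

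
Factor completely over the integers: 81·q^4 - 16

(3·q + 2)·(3·q - 2)·(9·q^2 + 4)

Write as (9·q^2)² − (4)², then factor 9·q^2 - 4 once more.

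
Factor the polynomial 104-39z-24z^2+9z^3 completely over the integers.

(3z-8)(3z^2-13)

Group as (9z^3-39z) + (-24z^2+104) = 3z(3z^2-13) - 8(3z^2-13).
Both groups share the factor (3z^2-13).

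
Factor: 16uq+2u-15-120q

(2u-15)(8q+1)

Group as (16uq+2u) + (-120q-15) = 2u(8q+1) - 15(8q+1).
Both groups share the factor (8q+1).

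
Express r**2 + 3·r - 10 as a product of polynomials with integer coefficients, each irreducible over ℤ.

(r + 5)·(r - 2)

Two integers with product -10 and sum 3 are -2 and 5.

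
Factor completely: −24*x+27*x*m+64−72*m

Group as (27*x*m−24*x) + (−72*m+64) = 3*x*(9*m−8) − 8*(9*m−8).
Both groups share the factor (9*m−8).

(3*x−8)*(9*m−8)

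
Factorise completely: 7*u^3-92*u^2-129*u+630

Trying the rational-root candidates, u = 15/7 is a root, so (7*u-15) is a factor; dividing leaves u^2-11*u-42.
The remaining quadratic factors as (u+3)(u-14).

(7*u-15)*(u+3)*(u-14)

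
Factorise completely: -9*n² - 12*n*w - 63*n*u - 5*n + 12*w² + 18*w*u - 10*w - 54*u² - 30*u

Group: -9*n*(n + 2*w + 6*u) + (6*w - 9*u - 5)*(n + 2*w + 6*u); both groups contain (n + 2*w + 6*u).

-(9*n - 6*w + 9*u + 5)*(n + 2*w + 6*u)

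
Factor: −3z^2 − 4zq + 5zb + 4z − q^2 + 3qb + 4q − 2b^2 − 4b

−(3z + q − 2b − 4)(z + q − b)

Group: −z(3z + q − 2b − 4) + (−q + b)(3z + q − 2b − 4); both groups contain (3z + q − 2b − 4).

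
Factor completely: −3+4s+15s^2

Need a pair with product 15·(−3) = −45 and sum 4: that's −5 and 9.
Split the middle term: 15s^2−5s + 9s−3 = 5s(3s−1) + 3(3s−1).

(3s−1)(5s+3)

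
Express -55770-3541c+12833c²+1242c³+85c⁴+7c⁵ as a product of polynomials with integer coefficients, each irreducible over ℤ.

Trying the rational-root candidates, c = -15/7 is a root, so (7c+15) divides it; the quotient is c⁴+10c³+156c²+1499c-3718.
Next, c = 2 is a root, so (c-2) divides it; the quotient is c³+12c²+180c+1859.
Then c = -11 is a root, so (c+11) is a factor; dividing leaves c²+c+169.
The quadratic c²+c+169 has discriminant -675 < 0 and is irreducible over ℤ.

(7c+15)(c+11)(c-2)(c²+c+169)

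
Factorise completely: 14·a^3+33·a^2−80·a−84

(2·a+7)·(7·a+6)·(a−2)

Testing divisors of the constant over divisors of the leading coefficient, a = 2 is a root, giving the factor (a−2) and quotient 14·a^2+61·a+42.
The remaining quadratic factors as (7·a+6)(2·a+7).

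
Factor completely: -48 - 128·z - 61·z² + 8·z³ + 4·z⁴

(2·z + 1)·(2·z + 3)·(z + 4)·(z - 4)

Among the possible rational roots, z = 4 is a root, so (z - 4) divides it; the quotient is 4·z³ + 24·z² + 35·z + 12.
Continuing, z = -3/2 is a root, so (2·z + 3) divides it; the quotient is 2·z² + 9·z + 4.
The remaining quadratic factors as (z + 4)(2·z + 1).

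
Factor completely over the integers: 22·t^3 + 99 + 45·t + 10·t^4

(5·t + 11)·(2·t^3 + 9)

Group as (10·t^4 + 45·t) + (22·t^3 + 99) = 5·t·(2·t^3 + 9) + 11·(2·t^3 + 9).
Both groups share the factor (2·t^3 + 9).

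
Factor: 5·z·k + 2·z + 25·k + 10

(5·k + 2)·(z + 5)

Group as (5·z·k + 2·z) + (25·k + 10) = z·(5·k + 2) + 5·(5·k + 2).
Both groups share the factor (5·k + 2).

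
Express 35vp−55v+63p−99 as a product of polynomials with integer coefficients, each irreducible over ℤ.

Group as (35vp−55v) + (63p−99) = 5v(7p−11) + 9(7p−11).
Both groups share the factor (7p−11).

(5v+9)(7p−11)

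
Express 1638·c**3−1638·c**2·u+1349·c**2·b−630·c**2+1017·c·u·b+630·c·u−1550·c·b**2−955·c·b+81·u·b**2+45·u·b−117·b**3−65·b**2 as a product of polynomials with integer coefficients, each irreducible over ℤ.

(13·c−9·b−5)·(9·c−9·u+13·b)·(14·c+b)

Group: 14·c·(117·c**2−117·c·u+88·c·b−45·c+81·u·b+45·u−117·b**2−65·b) + b·(117·c**2−117·c·u+88·c·b−45·c+81·u·b+45·u−117·b**2−65·b); both groups contain (117·c**2−117·c·u+88·c·b−45·c+81·u·b+45·u−117·b**2−65·b), so (14·c+b) is a factor with cofactor 117·c**2−117·c·u+88·c·b−45·c+81·u·b+45·u−117·b**2−65·b.
The cofactor groups again: 117·c**2−117·c·u+88·c·b−45·c+81·u·b+45·u−117·b**2−65·b = 9·c·(13·c−9·b−5) + (−9·u+13·b)·(13·c−9·b−5); both groups contain (13·c−9·b−5), giving (9·c−9·u+13·b)·(13·c−9·b−5).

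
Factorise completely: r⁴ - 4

Substitute u = r² to get a quadratic in u, then factor.
r² - 2 is irreducible over ℤ (2 is not a perfect square).
r² + 2 is irreducible over ℤ (always positive, so no real roots).

(r² + 2)(r² - 2)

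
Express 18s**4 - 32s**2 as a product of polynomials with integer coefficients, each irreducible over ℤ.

Factor out 2s**2, leaving 9s**2 - 16, which is a difference of two squares.

2s**2(3s + 4)(3s - 4)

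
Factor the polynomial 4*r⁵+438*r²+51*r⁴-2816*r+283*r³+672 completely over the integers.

Testing divisors of the constant over divisors of the leading coefficient, r = 2 is a root, giving the factor (r-2) and quotient 4*r⁴+59*r³+401*r²+1240*r-336.
Then r = 1/4 is a root, giving the factor (4*r-1) and quotient r³+15*r²+104*r+336.
Then r = -7 is a root, so (r+7) is a factor; dividing leaves r²+8*r+48.
The quadratic r²+8*r+48 has discriminant -128 < 0 and is irreducible over ℤ.

(4*r-1)*(r+7)*(r-2)*(r²+8*r+48)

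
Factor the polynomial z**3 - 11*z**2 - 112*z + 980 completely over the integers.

Among the possible rational roots, z = 14 is a root, so (z - 14) divides it; the quotient is z**2 + 3*z - 70.
The remaining quadratic factors as (z - 7)(z + 10).

(z + 10)*(z - 14)*(z - 7)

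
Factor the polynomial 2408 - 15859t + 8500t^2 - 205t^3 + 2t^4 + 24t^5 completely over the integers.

Trying the rational-root candidates, t = 1/6 is a root, giving the factor (6t - 1) and quotient 4t^4 + t^3 - 34t^2 + 1411t - 2408.
Next, t = -8 is a root, so (t + 8) is a factor; dividing leaves 4t^3 - 31t^2 + 214t - 301.
Continuing, t = 7/4 is a root, giving the factor (4t - 7) and quotient t^2 - 6t + 43.
The quadratic t^2 - 6t + 43 has discriminant -136 < 0 and is irreducible over ℤ.

(4t - 7)(6t - 1)(t + 8)(t^2 - 6t + 43)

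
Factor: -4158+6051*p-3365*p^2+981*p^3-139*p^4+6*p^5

(2*p-3)*(3*p-11)*(p-14)*(p^2-4*p+9)

Testing divisors of the constant over divisors of the leading coefficient, p = 11/3 is a root, giving the factor (3*p-11) and quotient 2*p^4-39*p^3+184*p^2-447*p+378.
Continuing, p = 3/2 is a root, so (2*p-3) divides it; the quotient is p^3-18*p^2+65*p-126.
Next, p = 14 is a root, so (p-14) is a factor; dividing leaves p^2-4*p+9.
The quadratic p^2-4*p+9 has discriminant -20 < 0 and is irreducible over ℤ.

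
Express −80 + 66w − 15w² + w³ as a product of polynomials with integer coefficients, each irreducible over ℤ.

(w − 2)(w − 5)(w − 8)

Trying the rational-root candidates, w = 5 is a root, so (w − 5) divides it; the quotient is w² − 10w + 16.
The remaining quadratic factors as (w − 8)(w − 2).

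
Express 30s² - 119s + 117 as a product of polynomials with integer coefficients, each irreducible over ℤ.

(5s - 9)(6s - 13)

Need a pair with product 30·117 = 3510 and sum -119: that's -65 and -54.
Split the middle term: 30s² - 65s - 54s + 117 = 5s(6s - 13) - 9(6s - 13).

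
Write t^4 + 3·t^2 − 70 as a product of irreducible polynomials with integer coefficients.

(t^2 + 10)·(t^2 − 7)

Substitute u = t^2 to get a quadratic in u, then factor.
t^2 + 10 is irreducible over ℤ (always positive, so no real roots).
t^2 − 7 is irreducible over ℤ (7 is not a perfect square).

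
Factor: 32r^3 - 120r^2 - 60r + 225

(4r - 15)(8r^2 - 15)

Group as (32r^3 - 60r) + (-120r^2 + 225) = 4r(8r^2 - 15) - 15(8r^2 - 15).
Both groups share the factor (8r^2 - 15).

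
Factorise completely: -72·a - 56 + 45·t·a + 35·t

(5·t - 8)·(9·a + 7)

Group as (45·t·a + 35·t) + (-72·a - 56) = 5·t·(9·a + 7) - 8·(9·a + 7).
Both groups share the factor (9·a + 7).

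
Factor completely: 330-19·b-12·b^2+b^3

By the rational root theorem, b = -5 is a root, giving the factor (b+5) and quotient b^2-17·b+66.
The remaining quadratic factors as (b-11)(b-6).

(b+5)·(b-11)·(b-6)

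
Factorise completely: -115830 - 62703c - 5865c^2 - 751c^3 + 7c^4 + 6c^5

Testing divisors of the constant over divisors of the leading coefficient, c = -13/6 is a root, so (6c + 13) is a factor; dividing leaves c^4 - c^3 - 123c^2 - 711c - 8910.
Next, c = -11 is a root, so (c + 11) divides it; the quotient is c^3 - 12c^2 + 9c - 810.
Then c = 15 is a root, so (c - 15) divides it; the quotient is c^2 + 3c + 54.
The quadratic c^2 + 3c + 54 has discriminant -207 < 0 and is irreducible over ℤ.

(6c + 13)(c + 11)(c - 15)(c^2 + 3c + 54)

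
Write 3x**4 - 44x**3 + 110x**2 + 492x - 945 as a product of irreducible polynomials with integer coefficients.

By the rational root theorem, x = 7 is a root, so (x - 7) is a factor; dividing leaves 3x**3 - 23x**2 - 51x + 135.
Continuing, x = -3 is a root, so (x + 3) is a factor; dividing leaves 3x**2 - 32x + 45.
The remaining quadratic factors as (3x - 5)(x - 9).

(3x - 5)(x + 3)(x - 7)(x - 9)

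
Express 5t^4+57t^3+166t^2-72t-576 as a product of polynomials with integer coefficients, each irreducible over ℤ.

Trying the rational-root candidates, t = -3 is a root, so (t+3) divides it; the quotient is 5t^3+42t^2+40t-192.
Then t = -6 is a root, so (t+6) is a factor; dividing leaves 5t^2+12t-32.
The remaining quadratic factors as (t+4)(5t-8).

(5t-8)(t+3)(t+4)(t+6)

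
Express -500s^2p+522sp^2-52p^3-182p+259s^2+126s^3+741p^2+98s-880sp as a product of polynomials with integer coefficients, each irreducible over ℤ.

Group: 2s(63s^2-124sp+98s+13p^2-182p) + (-4p+1)(63s^2-124sp+98s+13p^2-182p); both groups contain (63s^2-124sp+98s+13p^2-182p), so (2s-4p+1) is a factor with cofactor 63s^2-124sp+98s+13p^2-182p.
The cofactor groups again: 63s^2-124sp+98s+13p^2-182p = 9s(7s-13p) + (-p+14)(7s-13p); both groups contain (7s-13p), giving (9s-p+14)(7s-13p).

(7s-13p)(2s-4p+1)(9s-p+14)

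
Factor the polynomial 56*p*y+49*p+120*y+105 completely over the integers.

Group as (56*p*y+49*p) + (120*y+105) = 7*p*(8*y+7) + 15*(8*y+7).
Both groups share the factor (8*y+7).

(7*p+15)*(8*y+7)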